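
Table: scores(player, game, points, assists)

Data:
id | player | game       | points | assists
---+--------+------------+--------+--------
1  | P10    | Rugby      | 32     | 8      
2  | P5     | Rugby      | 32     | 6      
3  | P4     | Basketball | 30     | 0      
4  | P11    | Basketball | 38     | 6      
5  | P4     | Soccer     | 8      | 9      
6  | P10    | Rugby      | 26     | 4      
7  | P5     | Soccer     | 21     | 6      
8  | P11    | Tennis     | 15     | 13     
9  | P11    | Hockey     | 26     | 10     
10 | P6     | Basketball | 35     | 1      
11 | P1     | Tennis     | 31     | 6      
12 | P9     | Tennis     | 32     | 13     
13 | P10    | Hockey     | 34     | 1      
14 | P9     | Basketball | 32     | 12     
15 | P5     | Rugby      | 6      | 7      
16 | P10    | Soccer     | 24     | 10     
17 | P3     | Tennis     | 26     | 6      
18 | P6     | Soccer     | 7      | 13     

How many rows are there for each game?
SELECT game, COUNT(*) as count
FROM scores
GROUP BY game

Result:
  Basketball: 4
  Hockey: 2
  Rugby: 4
  Soccer: 4
  Tennis: 4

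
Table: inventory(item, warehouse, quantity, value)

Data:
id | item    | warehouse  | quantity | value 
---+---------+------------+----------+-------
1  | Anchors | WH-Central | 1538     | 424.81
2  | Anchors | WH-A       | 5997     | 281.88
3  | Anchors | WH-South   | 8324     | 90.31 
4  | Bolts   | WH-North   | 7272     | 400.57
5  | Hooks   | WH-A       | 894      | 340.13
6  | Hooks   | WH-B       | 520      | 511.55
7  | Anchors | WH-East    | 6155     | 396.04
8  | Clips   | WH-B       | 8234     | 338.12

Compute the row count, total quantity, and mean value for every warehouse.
SELECT warehouse,
       COUNT(*) as cnt,
       SUM(quantity) as total_quantity,
       AVG(value) as avg_value
FROM inventory
GROUP BY warehouse

Result:
  WH-A: 2 records, 6891 total quantity, 311.01 avg value
  WH-B: 2 records, 8754 total quantity, 424.84 avg value
  WH-Central: 1 records, 1538 total quantity, 424.81 avg value
  WH-East: 1 records, 6155 total quantity, 396.04 avg value
  WH-North: 1 records, 7272 total quantity, 400.57 avg value
  WH-South: 1 records, 8324 total quantity, 90.31 avg value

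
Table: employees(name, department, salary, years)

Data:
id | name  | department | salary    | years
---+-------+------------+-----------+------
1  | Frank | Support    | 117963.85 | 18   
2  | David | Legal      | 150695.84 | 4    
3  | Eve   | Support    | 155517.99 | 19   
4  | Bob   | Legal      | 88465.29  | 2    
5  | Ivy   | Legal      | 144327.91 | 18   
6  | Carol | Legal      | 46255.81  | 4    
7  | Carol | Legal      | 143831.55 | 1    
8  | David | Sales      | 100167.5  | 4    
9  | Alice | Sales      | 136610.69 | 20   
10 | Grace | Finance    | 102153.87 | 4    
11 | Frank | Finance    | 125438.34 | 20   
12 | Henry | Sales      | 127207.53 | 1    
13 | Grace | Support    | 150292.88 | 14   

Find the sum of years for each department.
SELECT department, SUM(years) as result
FROM employees
GROUP BY department

Result:
  Finance: 24
  Legal: 29
  Sales: 25
  Support: 51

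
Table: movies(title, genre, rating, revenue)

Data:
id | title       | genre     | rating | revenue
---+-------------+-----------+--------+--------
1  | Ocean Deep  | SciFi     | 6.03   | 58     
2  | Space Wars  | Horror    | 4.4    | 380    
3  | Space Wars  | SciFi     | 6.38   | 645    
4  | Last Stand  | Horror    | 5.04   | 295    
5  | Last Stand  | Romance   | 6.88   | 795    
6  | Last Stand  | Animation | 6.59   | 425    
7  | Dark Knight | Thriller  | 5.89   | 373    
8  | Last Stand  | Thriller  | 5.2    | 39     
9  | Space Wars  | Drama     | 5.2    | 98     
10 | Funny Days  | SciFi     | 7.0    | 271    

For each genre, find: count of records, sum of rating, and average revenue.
SELECT genre,
       COUNT(*) as cnt,
       SUM(rating) as total_rating,
       AVG(revenue) as avg_revenue
FROM movies
GROUP BY genre

Result:
  Animation: 1 records, 6.59 total rating, 425.00 avg revenue
  Drama: 1 records, 5.20 total rating, 98.00 avg revenue
  Horror: 2 records, 9.44 total rating, 337.50 avg revenue
  Romance: 1 records, 6.88 total rating, 795.00 avg revenue
  SciFi: 3 records, 19.41 total rating, 324.67 avg revenue
  Thriller: 2 records, 11.09 total rating, 206.00 avg revenue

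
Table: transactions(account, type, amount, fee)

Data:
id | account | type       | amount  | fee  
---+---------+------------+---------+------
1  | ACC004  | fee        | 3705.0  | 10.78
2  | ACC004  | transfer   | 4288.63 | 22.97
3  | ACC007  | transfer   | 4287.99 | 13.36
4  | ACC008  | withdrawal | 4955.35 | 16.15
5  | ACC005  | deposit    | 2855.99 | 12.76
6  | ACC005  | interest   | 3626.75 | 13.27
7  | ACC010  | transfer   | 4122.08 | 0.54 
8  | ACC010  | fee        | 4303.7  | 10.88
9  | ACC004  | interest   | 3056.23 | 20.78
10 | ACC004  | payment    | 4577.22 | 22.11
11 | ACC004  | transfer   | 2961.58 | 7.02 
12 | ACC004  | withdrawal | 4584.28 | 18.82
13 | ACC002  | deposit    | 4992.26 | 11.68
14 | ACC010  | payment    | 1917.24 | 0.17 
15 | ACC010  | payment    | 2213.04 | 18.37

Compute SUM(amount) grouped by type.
SELECT type, SUM(amount) as result
FROM transactions
GROUP BY type

Result:
  deposit: 7848.25
  fee: 8008.70
  interest: 6682.98
  payment: 8707.50
  transfer: 15660.28
  withdrawal: 9539.63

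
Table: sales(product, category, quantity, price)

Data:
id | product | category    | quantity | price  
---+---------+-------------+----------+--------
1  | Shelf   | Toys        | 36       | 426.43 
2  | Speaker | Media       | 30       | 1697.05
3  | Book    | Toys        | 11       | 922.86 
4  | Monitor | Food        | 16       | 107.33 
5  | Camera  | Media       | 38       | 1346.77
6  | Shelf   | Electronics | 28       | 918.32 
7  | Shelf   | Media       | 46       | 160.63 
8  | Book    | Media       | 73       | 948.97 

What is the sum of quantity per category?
SELECT category, SUM(quantity) as result
FROM sales
GROUP BY category

Result:
  Electronics: 28
  Food: 16
  Media: 187
  Toys: 47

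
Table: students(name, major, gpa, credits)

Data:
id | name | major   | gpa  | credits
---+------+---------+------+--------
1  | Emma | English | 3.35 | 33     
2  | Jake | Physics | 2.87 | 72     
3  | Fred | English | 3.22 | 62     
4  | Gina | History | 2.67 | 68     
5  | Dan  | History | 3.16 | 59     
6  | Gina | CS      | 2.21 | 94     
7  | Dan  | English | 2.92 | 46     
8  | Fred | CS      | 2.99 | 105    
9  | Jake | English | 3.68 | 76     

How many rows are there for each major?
SELECT major, COUNT(*) as count
FROM students
GROUP BY major

Result:
  CS: 2
  English: 4
  History: 2
  Physics: 1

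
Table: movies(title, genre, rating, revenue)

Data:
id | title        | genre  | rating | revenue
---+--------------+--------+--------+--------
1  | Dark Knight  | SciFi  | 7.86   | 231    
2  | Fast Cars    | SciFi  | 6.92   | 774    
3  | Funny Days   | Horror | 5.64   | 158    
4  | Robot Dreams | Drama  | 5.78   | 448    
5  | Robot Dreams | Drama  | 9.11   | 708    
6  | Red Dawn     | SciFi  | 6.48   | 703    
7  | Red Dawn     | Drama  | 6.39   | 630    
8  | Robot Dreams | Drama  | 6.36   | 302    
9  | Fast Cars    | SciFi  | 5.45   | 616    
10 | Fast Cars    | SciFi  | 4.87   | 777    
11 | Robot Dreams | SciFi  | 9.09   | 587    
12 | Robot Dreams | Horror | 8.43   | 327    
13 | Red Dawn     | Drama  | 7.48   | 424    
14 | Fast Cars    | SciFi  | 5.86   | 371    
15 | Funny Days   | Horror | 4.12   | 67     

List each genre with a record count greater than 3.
SELECT genre, COUNT(*) as cnt
FROM movies
GROUP BY genre
HAVING COUNT(*) > 3

Result:
  Drama: 5
  SciFi: 7

Note: HAVING filters groups after aggregation, WHERE filters rows before.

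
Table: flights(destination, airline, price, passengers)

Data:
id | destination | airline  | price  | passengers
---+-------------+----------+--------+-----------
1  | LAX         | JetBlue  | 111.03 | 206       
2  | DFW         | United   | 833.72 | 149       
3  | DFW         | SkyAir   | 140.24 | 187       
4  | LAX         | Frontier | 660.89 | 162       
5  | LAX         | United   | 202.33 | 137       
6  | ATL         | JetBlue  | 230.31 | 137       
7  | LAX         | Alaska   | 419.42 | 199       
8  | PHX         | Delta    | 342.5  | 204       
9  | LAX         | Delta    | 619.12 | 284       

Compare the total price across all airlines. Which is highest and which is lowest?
SELECT airline, SUM(price)
FROM flights
GROUP BY airline
ORDER BY SUM(price)

All groups:
  SkyAir: 140.24
  JetBlue: 341.34
  Alaska: 419.42
  Frontier: 660.89
  Delta: 961.62
  United: 1036.05

Highest: United (1036.05)
Lowest: SkyAir (140.24)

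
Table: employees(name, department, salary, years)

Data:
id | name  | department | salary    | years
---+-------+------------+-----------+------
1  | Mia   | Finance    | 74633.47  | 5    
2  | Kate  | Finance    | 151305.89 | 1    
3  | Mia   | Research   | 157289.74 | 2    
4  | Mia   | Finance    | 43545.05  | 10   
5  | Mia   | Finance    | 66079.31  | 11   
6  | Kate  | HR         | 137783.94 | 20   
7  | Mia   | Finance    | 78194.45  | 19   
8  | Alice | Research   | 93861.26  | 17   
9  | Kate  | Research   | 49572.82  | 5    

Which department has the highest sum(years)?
SELECT department, SUM(years) as val
FROM employees
GROUP BY department
ORDER BY val DESC
LIMIT 1

Result: Finance with sum(years) = 46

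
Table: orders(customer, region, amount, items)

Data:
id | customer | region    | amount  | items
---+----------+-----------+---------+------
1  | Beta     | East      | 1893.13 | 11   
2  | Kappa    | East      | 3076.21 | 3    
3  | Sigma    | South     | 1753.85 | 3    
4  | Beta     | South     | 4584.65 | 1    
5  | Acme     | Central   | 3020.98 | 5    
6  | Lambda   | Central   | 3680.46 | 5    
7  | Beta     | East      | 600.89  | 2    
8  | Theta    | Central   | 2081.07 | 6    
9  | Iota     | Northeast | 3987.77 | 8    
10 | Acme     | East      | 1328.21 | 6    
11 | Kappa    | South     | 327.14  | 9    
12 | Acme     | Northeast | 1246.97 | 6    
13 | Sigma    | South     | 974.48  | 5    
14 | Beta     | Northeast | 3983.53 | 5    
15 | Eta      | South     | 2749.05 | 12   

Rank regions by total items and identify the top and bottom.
SELECT region, SUM(items)
FROM orders
GROUP BY region
ORDER BY SUM(items)

All groups:
  Central: 16
  Northeast: 19
  East: 22
  South: 30

Highest: South (30)
Lowest: Central (16)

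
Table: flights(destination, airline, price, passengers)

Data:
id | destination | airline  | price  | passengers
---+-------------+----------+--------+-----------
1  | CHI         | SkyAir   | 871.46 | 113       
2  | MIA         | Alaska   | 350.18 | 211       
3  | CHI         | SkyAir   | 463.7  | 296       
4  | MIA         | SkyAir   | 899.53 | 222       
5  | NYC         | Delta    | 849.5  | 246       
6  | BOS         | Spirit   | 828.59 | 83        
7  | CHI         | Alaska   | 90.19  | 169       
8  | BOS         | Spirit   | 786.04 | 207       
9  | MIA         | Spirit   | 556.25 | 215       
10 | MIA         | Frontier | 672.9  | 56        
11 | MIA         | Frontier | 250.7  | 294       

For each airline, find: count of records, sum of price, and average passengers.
SELECT airline,
       COUNT(*) as cnt,
       SUM(price) as total_price,
       AVG(passengers) as avg_passengers
FROM flights
GROUP BY airline

Result:
  Alaska: 2 records, 440.37 total price, 190.00 avg passengers
  Delta: 1 records, 849.50 total price, 246.00 avg passengers
  Frontier: 2 records, 923.60 total price, 175.00 avg passengers
  SkyAir: 3 records, 2234.69 total price, 210.33 avg passengers
  Spirit: 3 records, 2170.88 total price, 168.33 avg passengers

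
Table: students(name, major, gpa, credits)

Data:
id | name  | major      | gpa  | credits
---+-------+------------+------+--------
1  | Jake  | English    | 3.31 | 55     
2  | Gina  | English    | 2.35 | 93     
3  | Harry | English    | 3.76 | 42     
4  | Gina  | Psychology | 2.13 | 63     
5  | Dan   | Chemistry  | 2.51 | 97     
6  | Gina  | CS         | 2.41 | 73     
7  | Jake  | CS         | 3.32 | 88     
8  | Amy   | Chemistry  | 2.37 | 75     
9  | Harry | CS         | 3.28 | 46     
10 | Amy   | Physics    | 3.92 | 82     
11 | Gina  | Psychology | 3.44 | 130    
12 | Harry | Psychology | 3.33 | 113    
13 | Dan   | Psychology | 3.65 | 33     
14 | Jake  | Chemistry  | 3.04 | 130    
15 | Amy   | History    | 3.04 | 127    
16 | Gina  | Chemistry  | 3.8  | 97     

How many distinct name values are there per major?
SELECT major, COUNT(DISTINCT name)
FROM students
GROUP BY major

Result:
  CS: 3 distinct
  Chemistry: 4 distinct
  English: 3 distinct
  History: 1 distinct
  Physics: 1 distinct
  Psychology: 3 distinct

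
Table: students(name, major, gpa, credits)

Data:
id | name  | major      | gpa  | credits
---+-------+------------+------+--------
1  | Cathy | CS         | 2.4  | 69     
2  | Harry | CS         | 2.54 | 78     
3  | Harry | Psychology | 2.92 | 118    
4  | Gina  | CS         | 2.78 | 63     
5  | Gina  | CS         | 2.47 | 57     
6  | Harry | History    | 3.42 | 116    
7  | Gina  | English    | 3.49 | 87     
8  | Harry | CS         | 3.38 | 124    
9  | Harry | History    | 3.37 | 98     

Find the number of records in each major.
SELECT major, COUNT(*) as count
FROM students
GROUP BY major

Result:
  CS: 5
  English: 1
  History: 2
  Psychology: 1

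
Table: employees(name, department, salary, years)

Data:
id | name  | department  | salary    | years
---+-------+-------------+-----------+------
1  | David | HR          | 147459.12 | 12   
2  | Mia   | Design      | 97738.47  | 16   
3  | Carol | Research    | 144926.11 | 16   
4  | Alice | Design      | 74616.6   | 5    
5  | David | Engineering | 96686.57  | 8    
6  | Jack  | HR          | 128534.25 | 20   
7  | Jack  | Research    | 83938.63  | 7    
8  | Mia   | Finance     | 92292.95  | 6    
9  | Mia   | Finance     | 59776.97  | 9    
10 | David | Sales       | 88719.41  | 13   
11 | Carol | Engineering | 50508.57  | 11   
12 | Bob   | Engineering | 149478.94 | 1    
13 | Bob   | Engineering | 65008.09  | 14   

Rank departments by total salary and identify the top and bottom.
SELECT department, SUM(salary)
FROM employees
GROUP BY department
ORDER BY SUM(salary)

All groups:
  Sales: 88719.41
  Finance: 152069.92
  Design: 172355.07
  Research: 228864.74
  HR: 275993.37
  Engineering: 361682.17

Highest: Engineering (361682.17)
Lowest: Sales (88719.41)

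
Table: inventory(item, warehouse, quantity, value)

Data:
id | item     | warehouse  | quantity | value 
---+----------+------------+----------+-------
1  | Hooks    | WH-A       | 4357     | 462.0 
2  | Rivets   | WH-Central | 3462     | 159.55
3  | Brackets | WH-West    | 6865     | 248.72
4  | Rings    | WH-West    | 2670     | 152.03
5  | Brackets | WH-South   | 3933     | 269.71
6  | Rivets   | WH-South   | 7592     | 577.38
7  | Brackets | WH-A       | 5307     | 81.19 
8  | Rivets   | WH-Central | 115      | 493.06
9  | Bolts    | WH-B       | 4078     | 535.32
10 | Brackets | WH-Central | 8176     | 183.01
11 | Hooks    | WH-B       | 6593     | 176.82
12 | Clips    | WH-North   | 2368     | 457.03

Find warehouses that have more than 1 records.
SELECT warehouse, COUNT(*) as cnt
FROM inventory
GROUP BY warehouse
HAVING COUNT(*) > 1

Result:
  WH-A: 2
  WH-B: 2
  WH-Central: 3
  WH-South: 2
  WH-West: 2

Note: HAVING filters groups after aggregation, WHERE filters rows before.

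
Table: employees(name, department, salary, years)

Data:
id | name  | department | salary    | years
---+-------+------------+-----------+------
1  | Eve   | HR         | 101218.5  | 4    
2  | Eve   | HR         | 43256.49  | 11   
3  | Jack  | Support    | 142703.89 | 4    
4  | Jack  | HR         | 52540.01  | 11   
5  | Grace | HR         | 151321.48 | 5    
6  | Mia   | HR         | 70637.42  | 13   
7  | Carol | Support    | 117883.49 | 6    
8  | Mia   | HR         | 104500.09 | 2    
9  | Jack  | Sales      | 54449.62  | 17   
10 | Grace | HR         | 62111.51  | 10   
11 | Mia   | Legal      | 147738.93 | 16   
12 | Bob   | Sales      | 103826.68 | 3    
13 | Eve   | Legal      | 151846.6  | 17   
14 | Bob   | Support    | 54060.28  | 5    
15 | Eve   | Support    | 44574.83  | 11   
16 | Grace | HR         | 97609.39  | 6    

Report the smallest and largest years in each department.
SELECT department, MIN(years), MAX(years)
FROM employees
GROUP BY department

Result:
  HR: min=2, max=13
  Legal: min=16, max=17
  Sales: min=3, max=17
  Support: min=4, max=11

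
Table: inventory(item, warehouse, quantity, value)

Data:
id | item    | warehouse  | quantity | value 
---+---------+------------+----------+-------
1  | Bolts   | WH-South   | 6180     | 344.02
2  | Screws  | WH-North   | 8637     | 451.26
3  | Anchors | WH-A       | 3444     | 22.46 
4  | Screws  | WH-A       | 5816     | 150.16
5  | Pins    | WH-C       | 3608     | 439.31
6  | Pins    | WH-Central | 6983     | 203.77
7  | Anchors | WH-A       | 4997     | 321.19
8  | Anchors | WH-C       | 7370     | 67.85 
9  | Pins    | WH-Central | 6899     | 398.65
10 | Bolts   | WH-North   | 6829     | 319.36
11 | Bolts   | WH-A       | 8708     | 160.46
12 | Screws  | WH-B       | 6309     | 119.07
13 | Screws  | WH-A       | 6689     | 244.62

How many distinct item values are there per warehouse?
SELECT warehouse, COUNT(DISTINCT item)
FROM inventory
GROUP BY warehouse

Result:
  WH-A: 3 distinct
  WH-B: 1 distinct
  WH-C: 2 distinct
  WH-Central: 1 distinct
  WH-North: 2 distinct
  WH-South: 1 distinct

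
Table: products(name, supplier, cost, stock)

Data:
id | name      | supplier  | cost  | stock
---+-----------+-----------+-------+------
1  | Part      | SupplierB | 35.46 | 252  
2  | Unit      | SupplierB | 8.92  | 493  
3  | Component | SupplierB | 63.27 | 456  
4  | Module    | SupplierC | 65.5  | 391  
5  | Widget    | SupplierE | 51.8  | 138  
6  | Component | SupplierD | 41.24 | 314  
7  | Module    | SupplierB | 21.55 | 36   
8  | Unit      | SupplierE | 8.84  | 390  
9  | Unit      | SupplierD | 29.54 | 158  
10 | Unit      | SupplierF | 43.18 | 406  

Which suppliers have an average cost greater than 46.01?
SELECT supplier, AVG(cost)
FROM products
GROUP BY supplier
HAVING AVG(cost) > 46.01

Result:
  SupplierC: avg=65.50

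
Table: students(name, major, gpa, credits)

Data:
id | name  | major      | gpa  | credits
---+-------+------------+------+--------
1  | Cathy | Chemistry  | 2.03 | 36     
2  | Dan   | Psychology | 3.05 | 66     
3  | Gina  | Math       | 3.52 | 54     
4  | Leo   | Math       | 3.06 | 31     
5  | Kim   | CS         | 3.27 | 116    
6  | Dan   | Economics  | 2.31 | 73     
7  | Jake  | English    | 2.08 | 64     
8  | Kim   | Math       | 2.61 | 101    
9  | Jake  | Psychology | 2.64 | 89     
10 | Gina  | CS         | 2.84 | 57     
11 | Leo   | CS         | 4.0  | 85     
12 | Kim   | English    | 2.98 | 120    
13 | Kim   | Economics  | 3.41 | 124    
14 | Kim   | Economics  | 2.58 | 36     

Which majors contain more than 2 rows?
SELECT major, COUNT(*) as cnt
FROM students
GROUP BY major
HAVING COUNT(*) > 2

Result:
  CS: 3
  Economics: 3
  Math: 3

Note: HAVING filters groups after aggregation, WHERE filters rows before.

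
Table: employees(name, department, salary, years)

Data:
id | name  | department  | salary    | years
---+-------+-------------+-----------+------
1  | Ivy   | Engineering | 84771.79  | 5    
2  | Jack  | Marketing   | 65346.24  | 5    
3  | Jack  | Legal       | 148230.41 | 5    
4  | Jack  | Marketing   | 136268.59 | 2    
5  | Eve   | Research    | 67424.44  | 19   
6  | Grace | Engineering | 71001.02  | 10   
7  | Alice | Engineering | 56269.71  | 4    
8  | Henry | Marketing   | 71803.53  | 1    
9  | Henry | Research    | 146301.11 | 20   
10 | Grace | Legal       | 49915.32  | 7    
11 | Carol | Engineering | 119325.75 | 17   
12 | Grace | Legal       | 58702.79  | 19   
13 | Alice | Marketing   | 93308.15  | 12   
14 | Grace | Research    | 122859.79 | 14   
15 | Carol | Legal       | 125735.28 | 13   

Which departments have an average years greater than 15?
SELECT department, AVG(years)
FROM employees
GROUP BY department
HAVING AVG(years) > 15

Result:
  Research: avg=17.67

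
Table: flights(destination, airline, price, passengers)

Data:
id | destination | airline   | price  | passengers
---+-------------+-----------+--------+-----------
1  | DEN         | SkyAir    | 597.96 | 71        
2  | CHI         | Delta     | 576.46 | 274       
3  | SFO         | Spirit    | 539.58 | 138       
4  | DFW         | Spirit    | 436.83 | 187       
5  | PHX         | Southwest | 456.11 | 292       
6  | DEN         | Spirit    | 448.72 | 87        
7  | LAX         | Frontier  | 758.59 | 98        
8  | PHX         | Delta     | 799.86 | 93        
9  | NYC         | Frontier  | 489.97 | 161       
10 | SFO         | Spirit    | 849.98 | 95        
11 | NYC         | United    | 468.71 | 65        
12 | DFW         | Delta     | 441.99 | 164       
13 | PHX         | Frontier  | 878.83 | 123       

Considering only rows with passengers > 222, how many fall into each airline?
SELECT airline, COUNT(*)
FROM flights
WHERE passengers > 222
GROUP BY airline

Note: WHERE filters rows before grouping.

Result:
  Delta: 1
  Southwest: 1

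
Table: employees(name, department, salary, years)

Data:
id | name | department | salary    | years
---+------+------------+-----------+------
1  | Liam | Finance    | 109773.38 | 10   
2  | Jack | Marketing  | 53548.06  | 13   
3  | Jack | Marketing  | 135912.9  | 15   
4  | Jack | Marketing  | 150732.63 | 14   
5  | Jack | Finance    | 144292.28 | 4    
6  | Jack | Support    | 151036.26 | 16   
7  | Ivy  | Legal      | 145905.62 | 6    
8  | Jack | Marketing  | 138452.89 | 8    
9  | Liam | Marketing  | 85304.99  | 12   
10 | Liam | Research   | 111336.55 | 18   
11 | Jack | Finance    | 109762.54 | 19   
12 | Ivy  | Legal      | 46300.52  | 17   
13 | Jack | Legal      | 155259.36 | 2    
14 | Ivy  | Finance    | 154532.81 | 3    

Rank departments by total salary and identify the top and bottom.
SELECT department, SUM(salary)
FROM employees
GROUP BY department
ORDER BY SUM(salary)

All groups:
  Research: 111336.55
  Support: 151036.26
  Legal: 347465.50
  Finance: 518361.01
  Marketing: 563951.47

Highest: Marketing (563951.47)
Lowest: Research (111336.55)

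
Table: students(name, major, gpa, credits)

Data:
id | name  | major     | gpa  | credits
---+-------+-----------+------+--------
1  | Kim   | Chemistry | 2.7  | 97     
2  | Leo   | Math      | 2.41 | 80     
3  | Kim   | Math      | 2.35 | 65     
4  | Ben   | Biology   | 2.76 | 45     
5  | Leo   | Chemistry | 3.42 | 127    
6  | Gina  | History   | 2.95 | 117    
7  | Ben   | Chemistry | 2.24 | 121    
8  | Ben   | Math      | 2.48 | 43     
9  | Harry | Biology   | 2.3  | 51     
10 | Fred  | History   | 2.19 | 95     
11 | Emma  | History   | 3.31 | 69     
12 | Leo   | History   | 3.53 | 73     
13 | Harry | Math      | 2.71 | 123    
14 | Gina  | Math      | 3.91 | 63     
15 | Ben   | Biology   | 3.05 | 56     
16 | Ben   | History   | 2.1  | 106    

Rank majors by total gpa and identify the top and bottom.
SELECT major, SUM(gpa)
FROM students
GROUP BY major
ORDER BY SUM(gpa)

All groups:
  Biology: 8.11
  Chemistry: 8.36
  Math: 13.86
  History: 14.08

Highest: History (14.08)
Lowest: Biology (8.11)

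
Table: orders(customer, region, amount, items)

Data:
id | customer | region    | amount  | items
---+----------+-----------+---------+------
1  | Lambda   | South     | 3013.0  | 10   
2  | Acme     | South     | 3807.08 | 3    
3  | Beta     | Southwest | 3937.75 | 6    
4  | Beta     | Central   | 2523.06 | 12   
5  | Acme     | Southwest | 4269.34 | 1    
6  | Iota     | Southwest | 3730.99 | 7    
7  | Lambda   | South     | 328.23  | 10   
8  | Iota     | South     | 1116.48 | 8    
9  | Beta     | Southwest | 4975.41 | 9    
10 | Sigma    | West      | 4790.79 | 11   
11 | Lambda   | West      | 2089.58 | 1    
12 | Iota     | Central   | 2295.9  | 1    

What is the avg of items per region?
SELECT region, AVG(items) as result
FROM orders
GROUP BY region

Result:
  Central: 6.50
  South: 7.75
  Southwest: 5.75
  West: 6.00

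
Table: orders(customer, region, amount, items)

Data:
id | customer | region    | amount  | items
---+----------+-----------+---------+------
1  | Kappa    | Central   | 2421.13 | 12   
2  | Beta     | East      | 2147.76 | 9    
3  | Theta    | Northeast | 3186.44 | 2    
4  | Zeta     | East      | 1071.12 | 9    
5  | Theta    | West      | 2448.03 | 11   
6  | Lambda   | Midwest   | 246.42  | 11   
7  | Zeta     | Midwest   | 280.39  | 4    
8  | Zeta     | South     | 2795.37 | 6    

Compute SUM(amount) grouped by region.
SELECT region, SUM(amount) as result
FROM orders
GROUP BY region

Result:
  Central: 2421.13
  East: 3218.88
  Midwest: 526.81
  Northeast: 3186.44
  South: 2795.37
  West: 2448.03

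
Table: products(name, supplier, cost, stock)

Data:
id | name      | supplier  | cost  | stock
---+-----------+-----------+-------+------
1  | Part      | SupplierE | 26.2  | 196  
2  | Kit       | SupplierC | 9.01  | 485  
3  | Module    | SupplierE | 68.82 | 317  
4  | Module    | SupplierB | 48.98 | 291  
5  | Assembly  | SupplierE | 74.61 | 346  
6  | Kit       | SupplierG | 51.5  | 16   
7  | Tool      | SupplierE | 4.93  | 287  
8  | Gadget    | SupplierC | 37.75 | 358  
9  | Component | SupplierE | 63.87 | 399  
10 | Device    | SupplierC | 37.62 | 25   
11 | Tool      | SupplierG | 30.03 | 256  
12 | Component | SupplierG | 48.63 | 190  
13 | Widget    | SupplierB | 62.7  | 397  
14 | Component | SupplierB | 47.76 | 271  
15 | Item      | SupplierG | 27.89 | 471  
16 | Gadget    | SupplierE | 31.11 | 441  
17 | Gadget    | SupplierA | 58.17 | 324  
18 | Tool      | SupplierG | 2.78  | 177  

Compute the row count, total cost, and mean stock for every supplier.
SELECT supplier,
       COUNT(*) as cnt,
       SUM(cost) as total_cost,
       AVG(stock) as avg_stock
FROM products
GROUP BY supplier

Result:
  SupplierA: 1 records, 58.17 total cost, 324.00 avg stock
  SupplierB: 3 records, 159.44 total cost, 319.67 avg stock
  SupplierC: 3 records, 84.38 total cost, 289.33 avg stock
  SupplierE: 6 records, 269.54 total cost, 331.00 avg stock
  SupplierG: 5 records, 160.83 total cost, 222.00 avg stock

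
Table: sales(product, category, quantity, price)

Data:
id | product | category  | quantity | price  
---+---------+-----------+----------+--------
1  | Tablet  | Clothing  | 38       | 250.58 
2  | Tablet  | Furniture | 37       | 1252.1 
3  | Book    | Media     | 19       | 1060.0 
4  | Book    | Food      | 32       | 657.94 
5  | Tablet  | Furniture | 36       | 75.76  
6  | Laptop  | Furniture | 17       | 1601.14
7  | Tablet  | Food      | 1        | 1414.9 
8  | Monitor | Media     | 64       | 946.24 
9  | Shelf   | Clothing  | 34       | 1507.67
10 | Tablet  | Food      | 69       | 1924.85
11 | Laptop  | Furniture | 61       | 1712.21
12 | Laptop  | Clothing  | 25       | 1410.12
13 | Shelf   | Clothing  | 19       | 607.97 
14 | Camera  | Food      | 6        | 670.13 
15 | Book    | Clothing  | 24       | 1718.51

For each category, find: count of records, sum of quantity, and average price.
SELECT category,
       COUNT(*) as cnt,
       SUM(quantity) as total_quantity,
       AVG(price) as avg_price
FROM sales
GROUP BY category

Result:
  Clothing: 5 records, 140 total quantity, 1098.97 avg price
  Food: 4 records, 108 total quantity, 1166.96 avg price
  Furniture: 4 records, 151 total quantity, 1160.30 avg price
  Media: 2 records, 83 total quantity, 1003.12 avg price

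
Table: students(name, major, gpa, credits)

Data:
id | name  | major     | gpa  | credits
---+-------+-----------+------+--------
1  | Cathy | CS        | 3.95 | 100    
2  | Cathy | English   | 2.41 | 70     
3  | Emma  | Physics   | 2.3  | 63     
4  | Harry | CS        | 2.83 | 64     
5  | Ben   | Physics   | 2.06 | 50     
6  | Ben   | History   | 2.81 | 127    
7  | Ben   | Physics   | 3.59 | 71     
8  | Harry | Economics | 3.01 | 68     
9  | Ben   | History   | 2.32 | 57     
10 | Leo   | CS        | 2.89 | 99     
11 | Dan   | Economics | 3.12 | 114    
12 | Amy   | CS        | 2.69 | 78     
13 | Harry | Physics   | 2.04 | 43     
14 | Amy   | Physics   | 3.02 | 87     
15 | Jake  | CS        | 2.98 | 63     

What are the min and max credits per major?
SELECT major, MIN(credits), MAX(credits)
FROM students
GROUP BY major

Result:
  CS: min=63, max=100
  Economics: min=68, max=114
  English: min=70, max=70
  History: min=57, max=127
  Physics: min=43, max=87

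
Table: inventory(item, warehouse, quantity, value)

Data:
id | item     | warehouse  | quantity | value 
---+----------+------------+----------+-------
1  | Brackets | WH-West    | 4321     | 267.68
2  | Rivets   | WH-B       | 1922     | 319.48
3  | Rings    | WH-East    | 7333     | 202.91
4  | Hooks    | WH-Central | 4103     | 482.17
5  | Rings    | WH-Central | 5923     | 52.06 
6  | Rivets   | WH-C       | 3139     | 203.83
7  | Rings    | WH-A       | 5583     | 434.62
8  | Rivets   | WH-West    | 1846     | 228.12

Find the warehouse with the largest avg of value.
SELECT warehouse, AVG(value) as val
FROM inventory
GROUP BY warehouse
ORDER BY val DESC
LIMIT 1

Result: WH-A with avg(value) = 434.62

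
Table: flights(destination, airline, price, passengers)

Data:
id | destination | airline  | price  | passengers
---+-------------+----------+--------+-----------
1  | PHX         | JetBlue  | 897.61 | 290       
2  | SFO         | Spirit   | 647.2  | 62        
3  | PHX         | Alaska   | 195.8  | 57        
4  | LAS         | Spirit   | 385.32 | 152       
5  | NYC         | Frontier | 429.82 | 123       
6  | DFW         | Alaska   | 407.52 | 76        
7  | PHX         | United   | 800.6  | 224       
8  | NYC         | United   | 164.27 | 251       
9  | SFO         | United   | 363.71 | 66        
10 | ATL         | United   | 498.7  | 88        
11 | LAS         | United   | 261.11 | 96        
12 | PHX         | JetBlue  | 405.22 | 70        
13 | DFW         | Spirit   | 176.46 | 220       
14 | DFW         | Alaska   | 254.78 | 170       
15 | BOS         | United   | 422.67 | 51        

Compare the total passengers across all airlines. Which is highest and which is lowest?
SELECT airline, SUM(passengers)
FROM flights
GROUP BY airline
ORDER BY SUM(passengers)

All groups:
  Frontier: 123
  Alaska: 303
  JetBlue: 360
  Spirit: 434
  United: 776

Highest: United (776)
Lowest: Frontier (123)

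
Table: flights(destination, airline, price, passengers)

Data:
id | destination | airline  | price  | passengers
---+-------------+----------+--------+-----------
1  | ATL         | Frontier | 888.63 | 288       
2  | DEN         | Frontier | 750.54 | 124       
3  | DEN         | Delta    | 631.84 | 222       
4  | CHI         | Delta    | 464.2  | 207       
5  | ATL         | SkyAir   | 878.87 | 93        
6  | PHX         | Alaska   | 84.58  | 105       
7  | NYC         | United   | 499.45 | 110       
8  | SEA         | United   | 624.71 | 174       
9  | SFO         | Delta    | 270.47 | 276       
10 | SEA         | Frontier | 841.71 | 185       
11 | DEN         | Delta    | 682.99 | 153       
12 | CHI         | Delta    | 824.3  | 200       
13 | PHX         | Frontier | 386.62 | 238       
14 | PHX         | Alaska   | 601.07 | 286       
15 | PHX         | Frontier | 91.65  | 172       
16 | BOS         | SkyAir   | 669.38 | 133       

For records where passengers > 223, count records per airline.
SELECT airline, COUNT(*)
FROM flights
WHERE passengers > 223
GROUP BY airline

Note: WHERE filters rows before grouping.

Result:
  Alaska: 1
  Delta: 1
  Frontier: 2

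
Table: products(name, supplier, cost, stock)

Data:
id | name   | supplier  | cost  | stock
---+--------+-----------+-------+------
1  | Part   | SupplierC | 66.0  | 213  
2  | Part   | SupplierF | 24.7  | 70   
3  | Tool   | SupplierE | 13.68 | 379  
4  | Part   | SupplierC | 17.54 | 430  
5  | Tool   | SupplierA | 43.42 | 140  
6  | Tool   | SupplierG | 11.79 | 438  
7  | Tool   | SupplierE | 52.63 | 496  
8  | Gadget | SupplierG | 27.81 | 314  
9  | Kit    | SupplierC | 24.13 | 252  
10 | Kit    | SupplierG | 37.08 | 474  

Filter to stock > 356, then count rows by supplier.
SELECT supplier, COUNT(*)
FROM products
WHERE stock > 356
GROUP BY supplier

Note: WHERE filters rows before grouping.

Result:
  SupplierC: 1
  SupplierE: 2
  SupplierG: 2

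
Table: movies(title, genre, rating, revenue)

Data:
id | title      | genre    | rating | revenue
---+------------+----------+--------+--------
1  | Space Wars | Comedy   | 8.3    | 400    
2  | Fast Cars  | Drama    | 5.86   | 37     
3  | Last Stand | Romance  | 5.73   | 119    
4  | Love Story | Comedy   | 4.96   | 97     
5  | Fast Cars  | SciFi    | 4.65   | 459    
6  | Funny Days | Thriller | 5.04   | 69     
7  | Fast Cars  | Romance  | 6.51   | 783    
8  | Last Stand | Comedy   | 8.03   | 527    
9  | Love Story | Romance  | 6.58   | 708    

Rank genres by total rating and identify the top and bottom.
SELECT genre, SUM(rating)
FROM movies
GROUP BY genre
ORDER BY SUM(rating)

All groups:
  SciFi: 4.65
  Thriller: 5.04
  Drama: 5.86
  Romance: 18.82
  Comedy: 21.29

Highest: Comedy (21.29)
Lowest: SciFi (4.65)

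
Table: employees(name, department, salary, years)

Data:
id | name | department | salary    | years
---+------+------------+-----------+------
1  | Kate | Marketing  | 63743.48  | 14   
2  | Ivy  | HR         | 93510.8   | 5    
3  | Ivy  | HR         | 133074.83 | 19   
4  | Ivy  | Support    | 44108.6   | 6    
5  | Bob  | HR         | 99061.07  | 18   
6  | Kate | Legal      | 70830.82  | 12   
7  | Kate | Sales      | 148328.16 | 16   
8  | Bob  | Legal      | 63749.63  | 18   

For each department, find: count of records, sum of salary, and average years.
SELECT department,
       COUNT(*) as cnt,
       SUM(salary) as total_salary,
       AVG(years) as avg_years
FROM employees
GROUP BY department

Result:
  HR: 3 records, 325646.70 total salary, 14.00 avg years
  Legal: 2 records, 134580.45 total salary, 15.00 avg years
  Marketing: 1 records, 63743.48 total salary, 14.00 avg years
  Sales: 1 records, 148328.16 total salary, 16.00 avg years
  Support: 1 records, 44108.60 total salary, 6.00 avg years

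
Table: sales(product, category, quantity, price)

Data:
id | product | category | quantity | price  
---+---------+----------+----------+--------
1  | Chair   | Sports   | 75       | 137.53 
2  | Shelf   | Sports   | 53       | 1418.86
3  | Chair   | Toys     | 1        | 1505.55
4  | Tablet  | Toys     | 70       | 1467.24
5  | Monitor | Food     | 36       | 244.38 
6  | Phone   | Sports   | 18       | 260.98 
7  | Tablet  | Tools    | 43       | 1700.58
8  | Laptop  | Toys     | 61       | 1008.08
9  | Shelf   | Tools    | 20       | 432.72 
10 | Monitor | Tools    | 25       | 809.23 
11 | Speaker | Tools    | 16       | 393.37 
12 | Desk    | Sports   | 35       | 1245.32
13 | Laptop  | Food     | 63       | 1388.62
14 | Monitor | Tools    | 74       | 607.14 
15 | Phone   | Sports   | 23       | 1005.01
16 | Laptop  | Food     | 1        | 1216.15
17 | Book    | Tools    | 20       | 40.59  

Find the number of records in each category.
SELECT category, COUNT(*) as count
FROM sales
GROUP BY category

Result:
  Food: 3
  Sports: 5
  Tools: 6
  Toys: 3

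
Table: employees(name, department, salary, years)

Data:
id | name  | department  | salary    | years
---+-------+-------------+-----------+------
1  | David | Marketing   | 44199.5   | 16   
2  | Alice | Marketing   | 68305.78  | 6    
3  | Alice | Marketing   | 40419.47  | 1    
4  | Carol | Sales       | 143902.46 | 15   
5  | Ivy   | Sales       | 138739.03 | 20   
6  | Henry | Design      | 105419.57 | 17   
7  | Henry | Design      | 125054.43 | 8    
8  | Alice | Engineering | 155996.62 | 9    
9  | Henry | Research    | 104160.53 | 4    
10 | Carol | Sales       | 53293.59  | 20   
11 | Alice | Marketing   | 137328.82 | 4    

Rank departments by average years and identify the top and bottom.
SELECT department, AVG(years)
FROM employees
GROUP BY department
ORDER BY AVG(years)

All groups:
  Research: 4.00
  Marketing: 6.75
  Engineering: 9.00
  Design: 12.50
  Sales: 18.33

Highest: Sales (18.33)
Lowest: Research (4.00)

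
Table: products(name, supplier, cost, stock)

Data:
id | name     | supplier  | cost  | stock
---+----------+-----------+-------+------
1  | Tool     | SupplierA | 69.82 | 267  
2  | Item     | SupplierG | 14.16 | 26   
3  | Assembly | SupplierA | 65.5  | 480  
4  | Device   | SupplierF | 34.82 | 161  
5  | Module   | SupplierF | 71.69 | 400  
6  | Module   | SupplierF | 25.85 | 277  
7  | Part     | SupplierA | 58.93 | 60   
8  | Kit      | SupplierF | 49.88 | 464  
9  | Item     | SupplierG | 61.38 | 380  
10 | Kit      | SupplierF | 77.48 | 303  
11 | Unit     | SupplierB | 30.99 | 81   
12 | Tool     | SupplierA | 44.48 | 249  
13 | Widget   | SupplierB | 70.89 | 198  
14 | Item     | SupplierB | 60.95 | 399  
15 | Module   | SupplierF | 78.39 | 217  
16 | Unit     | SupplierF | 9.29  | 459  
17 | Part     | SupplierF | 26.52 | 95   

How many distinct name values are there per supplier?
SELECT supplier, COUNT(DISTINCT name)
FROM products
GROUP BY supplier

Result:
  SupplierA: 3 distinct
  SupplierB: 3 distinct
  SupplierF: 5 distinct
  SupplierG: 1 distinct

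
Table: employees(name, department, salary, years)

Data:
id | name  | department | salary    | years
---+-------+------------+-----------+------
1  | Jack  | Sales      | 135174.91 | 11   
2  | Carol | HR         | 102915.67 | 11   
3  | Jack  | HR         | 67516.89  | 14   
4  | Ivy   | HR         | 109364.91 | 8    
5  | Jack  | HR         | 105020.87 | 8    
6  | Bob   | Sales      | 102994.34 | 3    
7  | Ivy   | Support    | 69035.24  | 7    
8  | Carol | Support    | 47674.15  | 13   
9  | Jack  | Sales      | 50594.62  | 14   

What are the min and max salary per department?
SELECT department, MIN(salary), MAX(salary)
FROM employees
GROUP BY department

Result:
  HR: min=67516.89, max=109364.91
  Sales: min=50594.62, max=135174.91
  Support: min=47674.15, max=69035.24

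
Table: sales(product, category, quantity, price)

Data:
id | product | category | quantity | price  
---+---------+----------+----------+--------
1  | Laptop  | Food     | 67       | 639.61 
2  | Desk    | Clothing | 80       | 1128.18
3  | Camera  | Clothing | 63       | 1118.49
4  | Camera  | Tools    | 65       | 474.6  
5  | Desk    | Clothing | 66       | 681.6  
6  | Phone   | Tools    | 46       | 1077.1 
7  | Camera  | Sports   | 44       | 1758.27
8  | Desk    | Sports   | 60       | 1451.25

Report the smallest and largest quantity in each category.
SELECT category, MIN(quantity), MAX(quantity)
FROM sales
GROUP BY category

Result:
  Clothing: min=63, max=80
  Food: min=67, max=67
  Sports: min=44, max=60
  Tools: min=46, max=65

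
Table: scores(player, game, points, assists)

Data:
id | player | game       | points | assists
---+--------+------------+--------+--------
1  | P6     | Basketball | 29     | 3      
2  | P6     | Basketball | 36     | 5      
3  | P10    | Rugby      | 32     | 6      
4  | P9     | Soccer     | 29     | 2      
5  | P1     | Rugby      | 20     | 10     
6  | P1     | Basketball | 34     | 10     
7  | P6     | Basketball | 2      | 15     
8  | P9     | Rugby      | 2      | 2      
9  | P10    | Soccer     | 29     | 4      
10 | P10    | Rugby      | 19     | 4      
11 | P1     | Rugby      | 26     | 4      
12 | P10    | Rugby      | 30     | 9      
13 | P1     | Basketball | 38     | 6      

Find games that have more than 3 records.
SELECT game, COUNT(*) as cnt
FROM scores
GROUP BY game
HAVING COUNT(*) > 3

Result:
  Basketball: 5
  Rugby: 6

Note: HAVING filters groups after aggregation, WHERE filters rows before.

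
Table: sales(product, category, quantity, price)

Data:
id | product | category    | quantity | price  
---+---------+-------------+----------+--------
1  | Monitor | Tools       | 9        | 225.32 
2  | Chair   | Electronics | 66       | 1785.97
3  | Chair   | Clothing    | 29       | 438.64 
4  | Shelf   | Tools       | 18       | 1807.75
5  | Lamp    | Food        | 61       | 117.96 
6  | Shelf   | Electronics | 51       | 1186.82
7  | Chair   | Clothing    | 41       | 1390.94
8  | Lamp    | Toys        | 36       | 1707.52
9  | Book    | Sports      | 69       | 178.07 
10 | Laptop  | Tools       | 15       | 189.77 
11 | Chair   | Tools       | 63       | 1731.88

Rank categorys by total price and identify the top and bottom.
SELECT category, SUM(price)
FROM sales
GROUP BY category
ORDER BY SUM(price)

All groups:
  Food: 117.96
  Sports: 178.07
  Toys: 1707.52
  Clothing: 1829.58
  Electronics: 2972.79
  Tools: 3954.72

Highest: Tools (3954.72)
Lowest: Food (117.96)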